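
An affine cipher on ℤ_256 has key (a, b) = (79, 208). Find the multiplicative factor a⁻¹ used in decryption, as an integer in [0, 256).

gcd(256, 79) by repeated division:
256 = 3*79 + 19
79 = 4*19 + 3
19 = 6*3 + 1
3 = 3*1 + 0
Since gcd(79, 256) = 1, back-substitute to write 1 as a combination:
1 = 19 − 6·3
1 = −6·79 + 25·19
1 = 25·256 − 81·79
Hence 79⁻¹ ≡ -81 ≡ 175 (mod 256).

175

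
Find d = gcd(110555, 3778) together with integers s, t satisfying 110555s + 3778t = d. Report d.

1

Euclidean algorithm:
110555 = 29·3778 + 993
3778 = 3·993 + 799
993 = 1·799 + 194
799 = 4·194 + 23
194 = 8·23 + 10
23 = 2·10 + 3
10 = 3·3 + 1
3 = 3·1 + 0
gcd(110555, 3778) = 1.
Back-substituting:
1 = 10 − 3·3
1 = −3·23 + 7·10
1 = 7·194 − 59·23
1 = −59·799 + 243·194
1 = 243·993 − 302·799
1 = −302·3778 + 1149·993
1 = 1149·110555 − 33623·3778
So 1 = (1149)·110555 + (-33623)·3778.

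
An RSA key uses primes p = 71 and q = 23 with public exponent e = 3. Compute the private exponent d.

1027

φ(n) = (p−1)(q−1) = 70·22 = 1540.
Need d with 3·d ≡ 1 (mod 1540). Apply the extended Euclidean algorithm:
1540 = 513*3 + 1
3 = 3*1 + 0
Back-substitute:
1 = 1540 − 513·3
So 3·(-513) ≡ 1 (mod 1540), hence d ≡ -513 ≡ 1027 (mod 1540).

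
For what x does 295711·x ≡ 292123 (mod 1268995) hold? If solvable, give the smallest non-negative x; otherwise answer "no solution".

43528

First find gcd(295711, 1268995):
1268995 = 4·295711 + 86151
295711 = 3·86151 + 37258
86151 = 2·37258 + 11635
37258 = 3·11635 + 2353
11635 = 4·2353 + 2223
2353 = 1·2223 + 130
2223 = 17·130 + 13
130 = 10·13 + 0
gcd = 13 and 13 | 292123, so solutions exist. Divide through by 13: 22747x ≡ 22471 (mod 97615).
Now find 22747⁻¹ mod 97615:
97615 = 4×22747 + 6627
22747 = 3×6627 + 2866
6627 = 2×2866 + 895
2866 = 3×895 + 181
895 = 4×181 + 171
181 = 1×171 + 10
171 = 17×10 + 1
10 = 10×1 + 0
Back-substitute:
1 = 171 − 17·10
1 = −17·181 + 18·171
1 = 18·895 − 89·181
1 = −89·2866 + 285·895
1 = 285·6627 − 659·2866
1 = −659·22747 + 2262·6627
1 = 2262·97615 − 9707·22747
So 22747·(-9707) ≡ 1 (mod 97615), i.e. 22747⁻¹ ≡ 87908.
Then x ≡ 87908·22471 ≡ 43528 (mod 97615); the smallest non-negative solution is x = 43528.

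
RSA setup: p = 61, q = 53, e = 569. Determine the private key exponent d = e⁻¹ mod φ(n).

φ(n) = (p−1)(q−1) = 60·52 = 3120.
Need d with 569·d ≡ 1 (mod 3120). Apply the extended Euclidean algorithm:
3120 = 5*569 + 275
569 = 2*275 + 19
275 = 14*19 + 9
19 = 2*9 + 1
9 = 9*1 + 0
Back-substitute:
1 = 19 − 2·9
1 = −2·275 + 29·19
1 = 29·569 − 60·275
1 = −60·3120 + 329·569
So 569·329 ≡ 1 (mod 3120), hence d = 329.

329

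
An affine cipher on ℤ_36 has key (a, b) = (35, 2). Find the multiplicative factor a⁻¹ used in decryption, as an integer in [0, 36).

gcd(36, 35) by repeated division:
36 = 1*35 + 1
35 = 35*1 + 0
gcd = 1, so the inverse exists. Back-substitute:
1 = 36 − 35
Hence 35⁻¹ ≡ -1 ≡ 35 (mod 36).

35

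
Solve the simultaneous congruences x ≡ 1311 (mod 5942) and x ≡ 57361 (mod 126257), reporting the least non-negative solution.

Write x = 1311 + 5942·k. Then 5942·k ≡ 57361 − 1311 ≡ 56050 (mod 126257).
Need 5942⁻¹ mod 126257. Extended Euclid on (126257, 5942):
126257 = 21×5942 + 1475
5942 = 4×1475 + 42
1475 = 35×42 + 5
42 = 8×5 + 2
5 = 2×2 + 1
2 = 2×1 + 0
Back-substitute:
1 = 5 − 2·2
1 = −2·42 + 17·5
1 = 17·1475 − 597·42
1 = −597·5942 + 2405·1475
1 = 2405·126257 − 51102·5942
5942⁻¹ ≡ 75155 (mod 126257), so k ≡ 75155·56050 ≡ 125459 (mod 126257).
x = 1311 + 5942·125459 = 745478689.

745478689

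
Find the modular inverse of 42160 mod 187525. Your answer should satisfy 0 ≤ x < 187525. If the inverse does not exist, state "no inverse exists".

no inverse exists

Compute gcd(42160, 187525):
187525 = 4*42160 + 18885
42160 = 2*18885 + 4390
18885 = 4*4390 + 1325
4390 = 3*1325 + 415
1325 = 3*415 + 80
415 = 5*80 + 15
80 = 5*15 + 5
15 = 3*5 + 0
Since gcd = 5 > 1, 42160 is not a unit mod 187525.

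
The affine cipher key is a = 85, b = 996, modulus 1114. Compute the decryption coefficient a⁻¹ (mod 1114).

gcd(1114, 85) by repeated division:
1114 = 13×85 + 9
85 = 9×9 + 4
9 = 2×4 + 1
4 = 4×1 + 0
The gcd is 1. Working backward:
1 = 9 − 2·4
1 = −2·85 + 19·9
1 = 19·1114 − 249·85
Hence 85⁻¹ ≡ -249 ≡ 865 (mod 1114).

865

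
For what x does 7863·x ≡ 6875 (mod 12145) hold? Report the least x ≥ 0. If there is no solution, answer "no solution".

First find gcd(7863, 12145):
12145 = 1×7863 + 4282
7863 = 1×4282 + 3581
4282 = 1×3581 + 701
3581 = 5×701 + 76
701 = 9×76 + 17
76 = 4×17 + 8
17 = 2×8 + 1
8 = 8×1 + 0
gcd = 1, so a unique solution mod 12145 exists.
Back-substitute for the Bézout coefficients:
1 = 17 − 2·8
1 = −2·76 + 9·17
1 = 9·701 − 83·76
1 = −83·3581 + 424·701
1 = 424·4282 − 507·3581
1 = −507·7863 + 931·4282
1 = 931·12145 − 1438·7863
So 7863·(-1438) ≡ 1 (mod 12145), giving 7863⁻¹ ≡ 10707.
x ≡ 7863⁻¹·6875 ≡ 10707·6875 ≡ 11925 (mod 12145).

11925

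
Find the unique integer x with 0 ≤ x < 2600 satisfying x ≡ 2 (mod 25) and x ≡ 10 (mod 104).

Write x = 2 + 25·k. Then 25·k ≡ 10 − 2 ≡ 8 (mod 104).
Need 25⁻¹ mod 104. Extended Euclid on (104, 25):
104 = 4·25 + 4
25 = 6·4 + 1
4 = 4·1 + 0
Back-substitute:
1 = 25 − 6·4
1 = −6·104 + 25·25
25⁻¹ ≡ 25 (mod 104), so k ≡ 25·8 ≡ 96 (mod 104).
x = 2 + 25·96 = 2402.

2402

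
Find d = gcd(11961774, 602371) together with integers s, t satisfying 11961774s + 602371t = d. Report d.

Apply Euclid's algorithm to 11961774 and 602371:
11961774 = 19*602371 + 516725
602371 = 1*516725 + 85646
516725 = 6*85646 + 2849
85646 = 30*2849 + 176
2849 = 16*176 + 33
176 = 5*33 + 11
33 = 3*11 + 0
gcd(11961774, 602371) = 11.
Express as a combination:
11 = 176 − 5·33
11 = −5·2849 + 81·176
11 = 81·85646 − 2435·2849
11 = −2435·516725 + 14691·85646
11 = 14691·602371 − 17126·516725
11 = −17126·11961774 + 340085·602371
So 11 = (-17126)·11961774 + (340085)·602371.

11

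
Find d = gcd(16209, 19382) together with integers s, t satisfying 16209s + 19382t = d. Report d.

1

Euclidean algorithm:
19382 = 1*16209 + 3173
16209 = 5*3173 + 344
3173 = 9*344 + 77
344 = 4*77 + 36
77 = 2*36 + 5
36 = 7*5 + 1
5 = 5*1 + 0
gcd(16209, 19382) = 1.
Working backward:
1 = 36 − 7·5
1 = −7·77 + 15·36
1 = 15·344 − 67·77
1 = −67·3173 + 618·344
1 = 618·16209 − 3157·3173
1 = −3157·19382 + 3775·16209
So 1 = (-3157)·19382 + (3775)·16209.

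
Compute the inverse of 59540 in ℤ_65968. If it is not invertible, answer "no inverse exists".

no inverse exists

Euclidean algorithm on 65968, 59540:
65968 = 1×59540 + 6428
59540 = 9×6428 + 1688
6428 = 3×1688 + 1364
1688 = 1×1364 + 324
1364 = 4×324 + 68
324 = 4×68 + 52
68 = 1×52 + 16
52 = 3×16 + 4
16 = 4×4 + 0
Since gcd = 4 > 1, 59540 is not a unit mod 65968.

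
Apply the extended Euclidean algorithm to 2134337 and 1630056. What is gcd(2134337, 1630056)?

Repeated division:
2134337 = 1×1630056 + 504281
1630056 = 3×504281 + 117213
504281 = 4×117213 + 35429
117213 = 3×35429 + 10926
35429 = 3×10926 + 2651
10926 = 4×2651 + 322
2651 = 8×322 + 75
322 = 4×75 + 22
75 = 3×22 + 9
22 = 2×9 + 4
9 = 2×4 + 1
4 = 4×1 + 0
gcd(2134337, 1630056) = 1.
Back-substituting:
1 = 9 − 2·4
1 = −2·22 + 5·9
1 = 5·75 − 17·22
1 = −17·322 + 73·75
1 = 73·2651 − 601·322
1 = −601·10926 + 2477·2651
1 = 2477·35429 − 8032·10926
1 = −8032·117213 + 26573·35429
1 = 26573·504281 − 114324·117213
1 = −114324·1630056 + 369545·504281
1 = 369545·2134337 − 483869·1630056
So 1 = (369545)·2134337 + (-483869)·1630056.

1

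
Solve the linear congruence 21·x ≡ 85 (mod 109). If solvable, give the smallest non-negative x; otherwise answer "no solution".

First find gcd(21, 109):
109 = 5·21 + 4
21 = 5·4 + 1
4 = 4·1 + 0
gcd = 1, so a unique solution mod 109 exists.
Back-substitute for the Bézout coefficients:
1 = 21 − 5·4
1 = −5·109 + 26·21
So 21·(26) ≡ 1 (mod 109), giving 21⁻¹ ≡ 26.
x ≡ 21⁻¹·85 ≡ 26·85 ≡ 30 (mod 109).

30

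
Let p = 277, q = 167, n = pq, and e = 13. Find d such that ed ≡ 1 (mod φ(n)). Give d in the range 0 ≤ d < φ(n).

φ(n) = (p−1)(q−1) = 276·166 = 45816.
Need d with 13·d ≡ 1 (mod 45816). Apply the extended Euclidean algorithm:
45816 = 3524×13 + 4
13 = 3×4 + 1
4 = 4×1 + 0
Back-substitute:
1 = 13 − 3·4
1 = −3·45816 + 10573·13
So 13·10573 ≡ 1 (mod 45816), hence d = 10573.

10573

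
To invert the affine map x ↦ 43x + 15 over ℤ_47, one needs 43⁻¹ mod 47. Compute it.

35

gcd(47, 43) by repeated division:
47 = 1×43 + 4
43 = 10×4 + 3
4 = 1×3 + 1
3 = 3×1 + 0
The gcd is 1. Working backward:
1 = 4 − 3
1 = −43 + 11·4
1 = 11·47 − 12·43
Hence 43⁻¹ ≡ -12 ≡ 35 (mod 47).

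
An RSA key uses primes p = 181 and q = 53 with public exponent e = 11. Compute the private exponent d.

851

φ(n) = (p−1)(q−1) = 180·52 = 9360.
Need d with 11·d ≡ 1 (mod 9360). Apply the extended Euclidean algorithm:
9360 = 850×11 + 10
11 = 1×10 + 1
10 = 10×1 + 0
Back-substitute:
1 = 11 − 10
1 = −9360 + 851·11
So 11·851 ≡ 1 (mod 9360), hence d = 851.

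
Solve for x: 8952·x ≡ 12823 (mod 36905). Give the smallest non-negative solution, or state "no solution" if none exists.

16034

First find gcd(8952, 36905):
36905 = 4×8952 + 1097
8952 = 8×1097 + 176
1097 = 6×176 + 41
176 = 4×41 + 12
41 = 3×12 + 5
12 = 2×5 + 2
5 = 2×2 + 1
2 = 2×1 + 0
gcd = 1, so a unique solution mod 36905 exists.
Back-substitute for the Bézout coefficients:
1 = 5 − 2·2
1 = −2·12 + 5·5
1 = 5·41 − 17·12
1 = −17·176 + 73·41
1 = 73·1097 − 455·176
1 = −455·8952 + 3713·1097
1 = 3713·36905 − 15307·8952
So 8952·(-15307) ≡ 1 (mod 36905), giving 8952⁻¹ ≡ 21598.
x ≡ 8952⁻¹·12823 ≡ 21598·12823 ≡ 16034 (mod 36905).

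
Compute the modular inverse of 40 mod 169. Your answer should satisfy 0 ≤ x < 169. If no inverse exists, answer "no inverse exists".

131

Run Euclid on (169, 40):
169 = 4·40 + 9
40 = 4·9 + 4
9 = 2·4 + 1
4 = 4·1 + 0
The gcd is 1. Working backward:
1 = 9 − 2·4
1 = −2·40 + 9·9
1 = 9·169 − 38·40
Hence 40⁻¹ ≡ -38 ≡ 131 (mod 169).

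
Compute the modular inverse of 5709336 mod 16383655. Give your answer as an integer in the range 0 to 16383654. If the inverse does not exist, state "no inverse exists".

gcd(16383655, 5709336) by repeated division:
16383655 = 2·5709336 + 4964983
5709336 = 1·4964983 + 744353
4964983 = 6·744353 + 498865
744353 = 1·498865 + 245488
498865 = 2·245488 + 7889
245488 = 31·7889 + 929
7889 = 8·929 + 457
929 = 2·457 + 15
457 = 30·15 + 7
15 = 2·7 + 1
7 = 7·1 + 0
gcd = 1, so the inverse exists. Back-substitute:
1 = 15 − 2·7
1 = −2·457 + 61·15
1 = 61·929 − 124·457
1 = −124·7889 + 1053·929
1 = 1053·245488 − 32767·7889
1 = −32767·498865 + 66587·245488
1 = 66587·744353 − 99354·498865
1 = −99354·4964983 + 662711·744353
1 = 662711·5709336 − 762065·4964983
1 = −762065·16383655 + 2186841·5709336
So 5709336·2186841 ≡ 1 (mod 16383655).

2186841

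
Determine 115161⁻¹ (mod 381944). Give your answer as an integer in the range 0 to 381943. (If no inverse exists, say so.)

Extended Euclidean algorithm:
381944 = 3*115161 + 36461
115161 = 3*36461 + 5778
36461 = 6*5778 + 1793
5778 = 3*1793 + 399
1793 = 4*399 + 197
399 = 2*197 + 5
197 = 39*5 + 2
5 = 2*2 + 1
2 = 2*1 + 0
Since gcd(115161, 381944) = 1, back-substitute to write 1 as a combination:
1 = 5 − 2·2
1 = −2·197 + 79·5
1 = 79·399 − 160·197
1 = −160·1793 + 719·399
1 = 719·5778 − 2317·1793
1 = −2317·36461 + 14621·5778
1 = 14621·115161 − 46180·36461
1 = −46180·381944 + 153161·115161
So 115161·153161 ≡ 1 (mod 381944).

153161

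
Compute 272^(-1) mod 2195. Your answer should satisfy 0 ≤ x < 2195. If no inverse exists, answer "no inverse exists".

1848

Run Euclid on (2195, 272):
2195 = 8×272 + 19
272 = 14×19 + 6
19 = 3×6 + 1
6 = 6×1 + 0
gcd = 1, so the inverse exists. Back-substitute:
1 = 19 − 3·6
1 = −3·272 + 43·19
1 = 43·2195 − 347·272
So 272·(-347) ≡ 1 (mod 2195), and -347 ≡ 1848 (mod 2195).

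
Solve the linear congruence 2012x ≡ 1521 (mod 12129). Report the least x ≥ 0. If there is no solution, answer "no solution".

1755

First find gcd(2012, 12129):
12129 = 6*2012 + 57
2012 = 35*57 + 17
57 = 3*17 + 6
17 = 2*6 + 5
6 = 1*5 + 1
5 = 5*1 + 0
gcd = 1, so a unique solution mod 12129 exists.
Back-substitute for the Bézout coefficients:
1 = 6 − 5
1 = −17 + 3·6
1 = 3·57 − 10·17
1 = −10·2012 + 353·57
1 = 353·12129 − 2128·2012
So 2012·(-2128) ≡ 1 (mod 12129), giving 2012⁻¹ ≡ 10001.
x ≡ 2012⁻¹·1521 ≡ 10001·1521 ≡ 1755 (mod 12129).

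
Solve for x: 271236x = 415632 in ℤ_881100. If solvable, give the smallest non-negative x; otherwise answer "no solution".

6937

First find gcd(271236, 881100):
881100 = 3×271236 + 67392
271236 = 4×67392 + 1668
67392 = 40×1668 + 672
1668 = 2×672 + 324
672 = 2×324 + 24
324 = 13×24 + 12
24 = 2×12 + 0
gcd = 12 and 12 | 415632, so solutions exist. Divide through by 12: 22603x ≡ 34636 (mod 73425).
Now find 22603⁻¹ mod 73425:
73425 = 3×22603 + 5616
22603 = 4×5616 + 139
5616 = 40×139 + 56
139 = 2×56 + 27
56 = 2×27 + 2
27 = 13×2 + 1
2 = 2×1 + 0
Back-substitute:
1 = 27 − 13·2
1 = −13·56 + 27·27
1 = 27·139 − 67·56
1 = −67·5616 + 2707·139
1 = 2707·22603 − 10895·5616
1 = −10895·73425 + 35392·22603
So 22603⁻¹ ≡ 35392 (mod 73425).
Then x ≡ 35392·34636 ≡ 6937 (mod 73425); the smallest non-negative solution is x = 6937.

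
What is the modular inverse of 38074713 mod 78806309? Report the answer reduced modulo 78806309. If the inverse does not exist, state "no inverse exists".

17548212

Run Euclid on (78806309, 38074713):
78806309 = 2*38074713 + 2656883
38074713 = 14*2656883 + 878351
2656883 = 3*878351 + 21830
878351 = 40*21830 + 5151
21830 = 4*5151 + 1226
5151 = 4*1226 + 247
1226 = 4*247 + 238
247 = 1*238 + 9
238 = 26*9 + 4
9 = 2*4 + 1
4 = 4*1 + 0
gcd = 1, so the inverse exists. Back-substitute:
1 = 9 − 2·4
1 = −2·238 + 53·9
1 = 53·247 − 55·238
1 = −55·1226 + 273·247
1 = 273·5151 − 1147·1226
1 = −1147·21830 + 4861·5151
1 = 4861·878351 − 195587·21830
1 = −195587·2656883 + 591622·878351
1 = 591622·38074713 − 8478295·2656883
1 = −8478295·78806309 + 17548212·38074713
So 38074713·17548212 ≡ 1 (mod 78806309).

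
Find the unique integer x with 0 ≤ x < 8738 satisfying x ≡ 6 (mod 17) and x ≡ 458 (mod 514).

Write x = 6 + 17·k. Then 17·k ≡ 458 − 6 ≡ 452 (mod 514).
Need 17⁻¹ mod 514. Extended Euclid on (514, 17):
514 = 30·17 + 4
17 = 4·4 + 1
4 = 4·1 + 0
Back-substitute:
1 = 17 − 4·4
1 = −4·514 + 121·17
17⁻¹ ≡ 121 (mod 514), so k ≡ 121·452 ≡ 208 (mod 514).
x = 6 + 17·208 = 3542.

3542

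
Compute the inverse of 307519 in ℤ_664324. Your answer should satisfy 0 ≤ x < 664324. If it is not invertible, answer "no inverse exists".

448755

Run Euclid on (664324, 307519):
664324 = 2×307519 + 49286
307519 = 6×49286 + 11803
49286 = 4×11803 + 2074
11803 = 5×2074 + 1433
2074 = 1×1433 + 641
1433 = 2×641 + 151
641 = 4×151 + 37
151 = 4×37 + 3
37 = 12×3 + 1
3 = 3×1 + 0
Since gcd(307519, 664324) = 1, back-substitute to write 1 as a combination:
1 = 37 − 12·3
1 = −12·151 + 49·37
1 = 49·641 − 208·151
1 = −208·1433 + 465·641
1 = 465·2074 − 673·1433
1 = −673·11803 + 3830·2074
1 = 3830·49286 − 15993·11803
1 = −15993·307519 + 99788·49286
1 = 99788·664324 − 215569·307519
Thus 307519·(-215569) ≡ 1 (mod 664324); reducing, -215569 mod 664324 = 448755.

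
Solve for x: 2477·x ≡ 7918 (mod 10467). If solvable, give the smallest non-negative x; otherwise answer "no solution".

First find gcd(2477, 10467):
10467 = 4*2477 + 559
2477 = 4*559 + 241
559 = 2*241 + 77
241 = 3*77 + 10
77 = 7*10 + 7
10 = 1*7 + 3
7 = 2*3 + 1
3 = 3*1 + 0
gcd = 1, so a unique solution mod 10467 exists.
Back-substitute for the Bézout coefficients:
1 = 7 − 2·3
1 = −2·10 + 3·7
1 = 3·77 − 23·10
1 = −23·241 + 72·77
1 = 72·559 − 167·241
1 = −167·2477 + 740·559
1 = 740·10467 − 3127·2477
So 2477·(-3127) ≡ 1 (mod 10467), giving 2477⁻¹ ≡ 7340.
x ≡ 2477⁻¹·7918 ≡ 7340·7918 ≡ 5336 (mod 10467).

5336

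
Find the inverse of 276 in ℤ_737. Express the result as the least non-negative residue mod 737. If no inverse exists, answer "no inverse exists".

243

Run Euclid on (737, 276):
737 = 2·276 + 185
276 = 1·185 + 91
185 = 2·91 + 3
91 = 30·3 + 1
3 = 3·1 + 0
gcd = 1, so the inverse exists. Back-substitute:
1 = 91 − 30·3
1 = −30·185 + 61·91
1 = 61·276 − 91·185
1 = −91·737 + 243·276
So 276·243 ≡ 1 (mod 737).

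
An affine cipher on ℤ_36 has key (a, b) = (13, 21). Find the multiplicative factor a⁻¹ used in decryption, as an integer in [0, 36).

25

Extended Euclidean algorithm:
36 = 2·13 + 10
13 = 1·10 + 3
10 = 3·3 + 1
3 = 3·1 + 0
Since gcd(13, 36) = 1, back-substitute to write 1 as a combination:
1 = 10 − 3·3
1 = −3·13 + 4·10
1 = 4·36 − 11·13
Thus 13·(-11) ≡ 1 (mod 36); reducing, -11 mod 36 = 25.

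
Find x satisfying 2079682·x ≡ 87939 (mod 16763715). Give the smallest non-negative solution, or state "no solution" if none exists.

8235072

First find gcd(2079682, 16763715):
16763715 = 8×2079682 + 126259
2079682 = 16×126259 + 59538
126259 = 2×59538 + 7183
59538 = 8×7183 + 2074
7183 = 3×2074 + 961
2074 = 2×961 + 152
961 = 6×152 + 49
152 = 3×49 + 5
49 = 9×5 + 4
5 = 1×4 + 1
4 = 4×1 + 0
gcd = 1, so a unique solution mod 16763715 exists.
Back-substitute for the Bézout coefficients:
1 = 5 − 4
1 = −49 + 10·5
1 = 10·152 − 31·49
1 = −31·961 + 196·152
1 = 196·2074 − 423·961
1 = −423·7183 + 1465·2074
1 = 1465·59538 − 12143·7183
1 = −12143·126259 + 25751·59538
1 = 25751·2079682 − 424159·126259
1 = −424159·16763715 + 3419023·2079682
So 2079682·(3419023) ≡ 1 (mod 16763715), giving 2079682⁻¹ ≡ 3419023.
x ≡ 2079682⁻¹·87939 ≡ 3419023·87939 ≡ 8235072 (mod 16763715).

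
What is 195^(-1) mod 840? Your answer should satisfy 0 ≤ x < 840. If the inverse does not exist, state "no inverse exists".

no inverse exists

Euclidean algorithm on 840, 195:
840 = 4×195 + 60
195 = 3×60 + 15
60 = 4×15 + 0
gcd(195, 840) = 15 ≠ 1, so 195 has no multiplicative inverse modulo 840.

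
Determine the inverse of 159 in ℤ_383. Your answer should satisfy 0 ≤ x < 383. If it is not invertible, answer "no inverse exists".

Extended Euclidean algorithm:
383 = 2*159 + 65
159 = 2*65 + 29
65 = 2*29 + 7
29 = 4*7 + 1
7 = 7*1 + 0
The gcd is 1. Working backward:
1 = 29 − 4·7
1 = −4·65 + 9·29
1 = 9·159 − 22·65
1 = −22·383 + 53·159
So 159·53 ≡ 1 (mod 383).

53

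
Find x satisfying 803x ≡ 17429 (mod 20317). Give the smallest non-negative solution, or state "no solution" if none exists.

gcd(803, 20317):
20317 = 25×803 + 242
803 = 3×242 + 77
242 = 3×77 + 11
77 = 7×11 + 0
gcd = 11, but 11 ∤ 17429, so the congruence has no solution.

no solution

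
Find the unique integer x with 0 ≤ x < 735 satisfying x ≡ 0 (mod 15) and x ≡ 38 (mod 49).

675

Write x = 0 + 15·k. Then 15·k ≡ 38 − 0 ≡ 38 (mod 49).
Need 15⁻¹ mod 49. Extended Euclid on (49, 15):
49 = 3*15 + 4
15 = 3*4 + 3
4 = 1*3 + 1
3 = 3*1 + 0
Back-substitute:
1 = 4 − 3
1 = −15 + 4·4
1 = 4·49 − 13·15
15⁻¹ ≡ 36 (mod 49), so k ≡ 36·38 ≡ 45 (mod 49).
x = 0 + 15·45 = 675.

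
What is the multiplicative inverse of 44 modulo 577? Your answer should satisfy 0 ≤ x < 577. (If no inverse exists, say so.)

Run Euclid on (577, 44):
577 = 13·44 + 5
44 = 8·5 + 4
5 = 1·4 + 1
4 = 4·1 + 0
Since gcd(44, 577) = 1, back-substitute to write 1 as a combination:
1 = 5 − 4
1 = −44 + 9·5
1 = 9·577 − 118·44
So 44·(-118) ≡ 1 (mod 577), and -118 ≡ 459 (mod 577).

459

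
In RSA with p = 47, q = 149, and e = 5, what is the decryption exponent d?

φ(n) = (p−1)(q−1) = 46·148 = 6808.
Need d with 5·d ≡ 1 (mod 6808). Apply the extended Euclidean algorithm:
6808 = 1361·5 + 3
5 = 1·3 + 2
3 = 1·2 + 1
2 = 2·1 + 0
Back-substitute:
1 = 3 − 2
1 = −5 + 2·3
1 = 2·6808 − 2723·5
So 5·(-2723) ≡ 1 (mod 6808), hence d ≡ -2723 ≡ 4085 (mod 6808).

4085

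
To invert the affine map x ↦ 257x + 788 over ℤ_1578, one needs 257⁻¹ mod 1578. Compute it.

Run Euclid on (1578, 257):
1578 = 6×257 + 36
257 = 7×36 + 5
36 = 7×5 + 1
5 = 5×1 + 0
Since gcd(257, 1578) = 1, back-substitute to write 1 as a combination:
1 = 36 − 7·5
1 = −7·257 + 50·36
1 = 50·1578 − 307·257
Hence 257⁻¹ ≡ -307 ≡ 1271 (mod 1578).

1271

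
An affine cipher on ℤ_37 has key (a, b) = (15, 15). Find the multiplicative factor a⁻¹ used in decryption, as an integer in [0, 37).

Apply the Euclidean algorithm to 37 and 15:
37 = 2×15 + 7
15 = 2×7 + 1
7 = 7×1 + 0
Since gcd(15, 37) = 1, back-substitute to write 1 as a combination:
1 = 15 − 2·7
1 = −2·37 + 5·15
So 15·5 ≡ 1 (mod 37).

5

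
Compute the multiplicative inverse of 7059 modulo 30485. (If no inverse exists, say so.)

Euclidean algorithm on 30485, 7059:
30485 = 4·7059 + 2249
7059 = 3·2249 + 312
2249 = 7·312 + 65
312 = 4·65 + 52
65 = 1·52 + 13
52 = 4·13 + 0
The gcd is 13, not 1, hence no inverse exists.

no inverse exists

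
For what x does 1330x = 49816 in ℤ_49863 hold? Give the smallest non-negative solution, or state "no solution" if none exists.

First find gcd(1330, 49863):
49863 = 37×1330 + 653
1330 = 2×653 + 24
653 = 27×24 + 5
24 = 4×5 + 4
5 = 1×4 + 1
4 = 4×1 + 0
gcd = 1, so a unique solution mod 49863 exists.
Back-substitute for the Bézout coefficients:
1 = 5 − 4
1 = −24 + 5·5
1 = 5·653 − 136·24
1 = −136·1330 + 277·653
1 = 277·49863 − 10385·1330
So 1330·(-10385) ≡ 1 (mod 49863), giving 1330⁻¹ ≡ 39478.
x ≡ 1330⁻¹·49816 ≡ 39478·49816 ≡ 39328 (mod 49863).

39328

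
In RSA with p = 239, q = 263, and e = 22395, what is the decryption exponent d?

φ(n) = (p−1)(q−1) = 238·262 = 62356.
Need d with 22395·d ≡ 1 (mod 62356). Apply the extended Euclidean algorithm:
62356 = 2·22395 + 17566
22395 = 1·17566 + 4829
17566 = 3·4829 + 3079
4829 = 1·3079 + 1750
3079 = 1·1750 + 1329
1750 = 1·1329 + 421
1329 = 3·421 + 66
421 = 6·66 + 25
66 = 2·25 + 16
25 = 1·16 + 9
16 = 1·9 + 7
9 = 1·7 + 2
7 = 3·2 + 1
2 = 2·1 + 0
Back-substitute:
1 = 7 − 3·2
1 = −3·9 + 4·7
1 = 4·16 − 7·9
1 = −7·25 + 11·16
1 = 11·66 − 29·25
1 = −29·421 + 185·66
1 = 185·1329 − 584·421
1 = −584·1750 + 769·1329
1 = 769·3079 − 1353·1750
1 = −1353·4829 + 2122·3079
1 = 2122·17566 − 7719·4829
1 = −7719·22395 + 9841·17566
1 = 9841·62356 − 27401·22395
So 22395·(-27401) ≡ 1 (mod 62356), hence d ≡ -27401 ≡ 34955 (mod 62356).

34955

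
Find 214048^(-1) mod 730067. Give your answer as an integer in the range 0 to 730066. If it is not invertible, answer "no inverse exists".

36253

Apply the Euclidean algorithm to 730067 and 214048:
730067 = 3·214048 + 87923
214048 = 2·87923 + 38202
87923 = 2·38202 + 11519
38202 = 3·11519 + 3645
11519 = 3·3645 + 584
3645 = 6·584 + 141
584 = 4·141 + 20
141 = 7·20 + 1
20 = 20·1 + 0
The gcd is 1. Working backward:
1 = 141 − 7·20
1 = −7·584 + 29·141
1 = 29·3645 − 181·584
1 = −181·11519 + 572·3645
1 = 572·38202 − 1897·11519
1 = −1897·87923 + 4366·38202
1 = 4366·214048 − 10629·87923
1 = −10629·730067 + 36253·214048
So 214048·36253 ≡ 1 (mod 730067).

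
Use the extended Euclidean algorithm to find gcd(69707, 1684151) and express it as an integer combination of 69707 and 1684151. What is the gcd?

Apply Euclid's algorithm to 1684151 and 69707:
1684151 = 24×69707 + 11183
69707 = 6×11183 + 2609
11183 = 4×2609 + 747
2609 = 3×747 + 368
747 = 2×368 + 11
368 = 33×11 + 5
11 = 2×5 + 1
5 = 5×1 + 0
gcd(69707, 1684151) = 1.
Express as a combination:
1 = 11 − 2·5
1 = −2·368 + 67·11
1 = 67·747 − 136·368
1 = −136·2609 + 475·747
1 = 475·11183 − 2036·2609
1 = −2036·69707 + 12691·11183
1 = 12691·1684151 − 306620·69707
So 1 = (12691)·1684151 + (-306620)·69707.

1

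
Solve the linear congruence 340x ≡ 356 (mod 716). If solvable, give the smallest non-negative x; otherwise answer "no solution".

20

First find gcd(340, 716):
716 = 2*340 + 36
340 = 9*36 + 16
36 = 2*16 + 4
16 = 4*4 + 0
gcd = 4 and 4 | 356, so solutions exist. Divide through by 4: 85x ≡ 89 (mod 179).
Now find 85⁻¹ mod 179:
179 = 2×85 + 9
85 = 9×9 + 4
9 = 2×4 + 1
4 = 4×1 + 0
Back-substitute:
1 = 9 − 2·4
1 = −2·85 + 19·9
1 = 19·179 − 40·85
So 85·(-40) ≡ 1 (mod 179), i.e. 85⁻¹ ≡ 139.
Then x ≡ 139·89 ≡ 20 (mod 179); the smallest non-negative solution is x = 20.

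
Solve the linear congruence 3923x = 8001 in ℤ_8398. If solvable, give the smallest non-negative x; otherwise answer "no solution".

First find gcd(3923, 8398):
8398 = 2*3923 + 552
3923 = 7*552 + 59
552 = 9*59 + 21
59 = 2*21 + 17
21 = 1*17 + 4
17 = 4*4 + 1
4 = 4*1 + 0
gcd = 1, so a unique solution mod 8398 exists.
Back-substitute for the Bézout coefficients:
1 = 17 − 4·4
1 = −4·21 + 5·17
1 = 5·59 − 14·21
1 = −14·552 + 131·59
1 = 131·3923 − 931·552
1 = −931·8398 + 1993·3923
So 3923·(1993) ≡ 1 (mod 8398), giving 3923⁻¹ ≡ 1993.
x ≡ 3923⁻¹·8001 ≡ 1993·8001 ≡ 6589 (mod 8398).

6589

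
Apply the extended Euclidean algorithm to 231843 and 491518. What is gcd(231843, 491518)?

Euclidean algorithm:
491518 = 2·231843 + 27832
231843 = 8·27832 + 9187
27832 = 3·9187 + 271
9187 = 33·271 + 244
271 = 1·244 + 27
244 = 9·27 + 1
27 = 27·1 + 0
gcd(231843, 491518) = 1.
Back-substituting:
1 = 244 − 9·27
1 = −9·271 + 10·244
1 = 10·9187 − 339·271
1 = −339·27832 + 1027·9187
1 = 1027·231843 − 8555·27832
1 = −8555·491518 + 18137·231843
So 1 = (-8555)·491518 + (18137)·231843.

1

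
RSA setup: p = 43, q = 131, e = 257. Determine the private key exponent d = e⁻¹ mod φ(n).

3293

φ(n) = (p−1)(q−1) = 42·130 = 5460.
Need d with 257·d ≡ 1 (mod 5460). Apply the extended Euclidean algorithm:
5460 = 21×257 + 63
257 = 4×63 + 5
63 = 12×5 + 3
5 = 1×3 + 2
3 = 1×2 + 1
2 = 2×1 + 0
Back-substitute:
1 = 3 − 2
1 = −5 + 2·3
1 = 2·63 − 25·5
1 = −25·257 + 102·63
1 = 102·5460 − 2167·257
So 257·(-2167) ≡ 1 (mod 5460), hence d ≡ -2167 ≡ 3293 (mod 5460).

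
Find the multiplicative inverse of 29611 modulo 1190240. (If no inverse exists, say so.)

Extended Euclidean algorithm:
1190240 = 40·29611 + 5800
29611 = 5·5800 + 611
5800 = 9·611 + 301
611 = 2·301 + 9
301 = 33·9 + 4
9 = 2·4 + 1
4 = 4·1 + 0
gcd = 1, so the inverse exists. Back-substitute:
1 = 9 − 2·4
1 = −2·301 + 67·9
1 = 67·611 − 136·301
1 = −136·5800 + 1291·611
1 = 1291·29611 − 6591·5800
1 = −6591·1190240 + 264931·29611
So 29611·264931 ≡ 1 (mod 1190240).

264931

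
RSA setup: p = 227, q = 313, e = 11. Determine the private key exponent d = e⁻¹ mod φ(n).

φ(n) = (p−1)(q−1) = 226·312 = 70512.
Need d with 11·d ≡ 1 (mod 70512). Apply the extended Euclidean algorithm:
70512 = 6410×11 + 2
11 = 5×2 + 1
2 = 2×1 + 0
Back-substitute:
1 = 11 − 5·2
1 = −5·70512 + 32051·11
So 11·32051 ≡ 1 (mod 70512), hence d = 32051.

32051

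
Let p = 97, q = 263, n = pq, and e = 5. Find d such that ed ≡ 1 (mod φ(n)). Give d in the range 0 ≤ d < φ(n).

10061

φ(n) = (p−1)(q−1) = 96·262 = 25152.
Need d with 5·d ≡ 1 (mod 25152). Apply the extended Euclidean algorithm:
25152 = 5030×5 + 2
5 = 2×2 + 1
2 = 2×1 + 0
Back-substitute:
1 = 5 − 2·2
1 = −2·25152 + 10061·5
So 5·10061 ≡ 1 (mod 25152), hence d = 10061.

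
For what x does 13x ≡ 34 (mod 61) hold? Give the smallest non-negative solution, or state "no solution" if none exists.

First find gcd(13, 61):
61 = 4·13 + 9
13 = 1·9 + 4
9 = 2·4 + 1
4 = 4·1 + 0
gcd = 1, so a unique solution mod 61 exists.
Back-substitute for the Bézout coefficients:
1 = 9 − 2·4
1 = −2·13 + 3·9
1 = 3·61 − 14·13
So 13·(-14) ≡ 1 (mod 61), giving 13⁻¹ ≡ 47.
x ≡ 13⁻¹·34 ≡ 47·34 ≡ 12 (mod 61).

12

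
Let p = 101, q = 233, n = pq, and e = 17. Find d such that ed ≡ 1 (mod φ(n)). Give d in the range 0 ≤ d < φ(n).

9553

φ(n) = (p−1)(q−1) = 100·232 = 23200.
Need d with 17·d ≡ 1 (mod 23200). Apply the extended Euclidean algorithm:
23200 = 1364×17 + 12
17 = 1×12 + 5
12 = 2×5 + 2
5 = 2×2 + 1
2 = 2×1 + 0
Back-substitute:
1 = 5 − 2·2
1 = −2·12 + 5·5
1 = 5·17 − 7·12
1 = −7·23200 + 9553·17
So 17·9553 ≡ 1 (mod 23200), hence d = 9553.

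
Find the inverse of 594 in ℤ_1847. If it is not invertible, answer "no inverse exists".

gcd(1847, 594) by repeated division:
1847 = 3*594 + 65
594 = 9*65 + 9
65 = 7*9 + 2
9 = 4*2 + 1
2 = 2*1 + 0
gcd = 1, so the inverse exists. Back-substitute:
1 = 9 − 4·2
1 = −4·65 + 29·9
1 = 29·594 − 265·65
1 = −265·1847 + 824·594
So 594·824 ≡ 1 (mod 1847).

824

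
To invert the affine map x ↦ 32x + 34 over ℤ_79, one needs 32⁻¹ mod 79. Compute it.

Apply the Euclidean algorithm to 79 and 32:
79 = 2·32 + 15
32 = 2·15 + 2
15 = 7·2 + 1
2 = 2·1 + 0
Since gcd(32, 79) = 1, back-substitute to write 1 as a combination:
1 = 15 − 7·2
1 = −7·32 + 15·15
1 = 15·79 − 37·32
So 32·(-37) ≡ 1 (mod 79), and -37 ≡ 42 (mod 79).

42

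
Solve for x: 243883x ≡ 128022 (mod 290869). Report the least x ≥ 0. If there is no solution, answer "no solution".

165322

First find gcd(243883, 290869):
290869 = 1·243883 + 46986
243883 = 5·46986 + 8953
46986 = 5·8953 + 2221
8953 = 4·2221 + 69
2221 = 32·69 + 13
69 = 5·13 + 4
13 = 3·4 + 1
4 = 4·1 + 0
gcd = 1, so a unique solution mod 290869 exists.
Back-substitute for the Bézout coefficients:
1 = 13 − 3·4
1 = −3·69 + 16·13
1 = 16·2221 − 515·69
1 = −515·8953 + 2076·2221
1 = 2076·46986 − 10895·8953
1 = −10895·243883 + 56551·46986
1 = 56551·290869 − 67446·243883
So 243883·(-67446) ≡ 1 (mod 290869), giving 243883⁻¹ ≡ 223423.
x ≡ 243883⁻¹·128022 ≡ 223423·128022 ≡ 165322 (mod 290869).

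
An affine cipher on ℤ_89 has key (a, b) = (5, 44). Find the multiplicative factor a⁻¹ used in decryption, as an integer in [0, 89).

Extended Euclidean algorithm:
89 = 17×5 + 4
5 = 1×4 + 1
4 = 4×1 + 0
Since gcd(5, 89) = 1, back-substitute to write 1 as a combination:
1 = 5 − 4
1 = −89 + 18·5
So 5·18 ≡ 1 (mod 89).

18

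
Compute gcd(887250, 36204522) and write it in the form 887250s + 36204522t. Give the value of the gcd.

6

Repeated division:
36204522 = 40*887250 + 714522
887250 = 1*714522 + 172728
714522 = 4*172728 + 23610
172728 = 7*23610 + 7458
23610 = 3*7458 + 1236
7458 = 6*1236 + 42
1236 = 29*42 + 18
42 = 2*18 + 6
18 = 3*6 + 0
gcd(887250, 36204522) = 6.
Working backward:
6 = 42 − 2·18
6 = −2·1236 + 59·42
6 = 59·7458 − 356·1236
6 = −356·23610 + 1127·7458
6 = 1127·172728 − 8245·23610
6 = −8245·714522 + 34107·172728
6 = 34107·887250 − 42352·714522
6 = −42352·36204522 + 1728187·887250
So 6 = (-42352)·36204522 + (1728187)·887250.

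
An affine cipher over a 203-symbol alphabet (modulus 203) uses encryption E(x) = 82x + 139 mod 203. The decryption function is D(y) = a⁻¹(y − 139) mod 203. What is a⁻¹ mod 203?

Extended Euclidean algorithm:
203 = 2*82 + 39
82 = 2*39 + 4
39 = 9*4 + 3
4 = 1*3 + 1
3 = 3*1 + 0
The gcd is 1. Working backward:
1 = 4 − 3
1 = −39 + 10·4
1 = 10·82 − 21·39
1 = −21·203 + 52·82
So 82·52 ≡ 1 (mod 203).

52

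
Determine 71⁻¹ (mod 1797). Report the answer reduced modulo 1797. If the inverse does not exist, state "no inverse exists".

Extended Euclidean algorithm:
1797 = 25×71 + 22
71 = 3×22 + 5
22 = 4×5 + 2
5 = 2×2 + 1
2 = 2×1 + 0
Since gcd(71, 1797) = 1, back-substitute to write 1 as a combination:
1 = 5 − 2·2
1 = −2·22 + 9·5
1 = 9·71 − 29·22
1 = −29·1797 + 734·71
So 71·734 ≡ 1 (mod 1797).

734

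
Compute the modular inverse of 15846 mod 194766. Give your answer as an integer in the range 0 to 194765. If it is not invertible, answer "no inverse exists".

no inverse exists

Euclidean algorithm on 194766, 15846:
194766 = 12*15846 + 4614
15846 = 3*4614 + 2004
4614 = 2*2004 + 606
2004 = 3*606 + 186
606 = 3*186 + 48
186 = 3*48 + 42
48 = 1*42 + 6
42 = 7*6 + 0
gcd(15846, 194766) = 6 ≠ 1, so 15846 has no multiplicative inverse modulo 194766.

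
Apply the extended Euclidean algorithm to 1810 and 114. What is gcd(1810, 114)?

2

Repeated division:
1810 = 15*114 + 100
114 = 1*100 + 14
100 = 7*14 + 2
14 = 7*2 + 0
gcd(1810, 114) = 2.
Back-substituting:
2 = 100 − 7·14
2 = −7·114 + 8·100
2 = 8·1810 − 127·114
So 2 = (8)·1810 + (-127)·114.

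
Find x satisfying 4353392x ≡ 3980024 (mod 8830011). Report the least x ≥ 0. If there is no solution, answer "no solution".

3675697

First find gcd(4353392, 8830011):
8830011 = 2*4353392 + 123227
4353392 = 35*123227 + 40447
123227 = 3*40447 + 1886
40447 = 21*1886 + 841
1886 = 2*841 + 204
841 = 4*204 + 25
204 = 8*25 + 4
25 = 6*4 + 1
4 = 4*1 + 0
gcd = 1, so a unique solution mod 8830011 exists.
Back-substitute for the Bézout coefficients:
1 = 25 − 6·4
1 = −6·204 + 49·25
1 = 49·841 − 202·204
1 = −202·1886 + 453·841
1 = 453·40447 − 9715·1886
1 = −9715·123227 + 29598·40447
1 = 29598·4353392 − 1045645·123227
1 = −1045645·8830011 + 2120888·4353392
So 4353392·(2120888) ≡ 1 (mod 8830011), giving 4353392⁻¹ ≡ 2120888.
x ≡ 4353392⁻¹·3980024 ≡ 2120888·3980024 ≡ 3675697 (mod 8830011).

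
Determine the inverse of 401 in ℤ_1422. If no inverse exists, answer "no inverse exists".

Apply the Euclidean algorithm to 1422 and 401:
1422 = 3·401 + 219
401 = 1·219 + 182
219 = 1·182 + 37
182 = 4·37 + 34
37 = 1·34 + 3
34 = 11·3 + 1
3 = 3·1 + 0
Since gcd(401, 1422) = 1, back-substitute to write 1 as a combination:
1 = 34 − 11·3
1 = −11·37 + 12·34
1 = 12·182 − 59·37
1 = −59·219 + 71·182
1 = 71·401 − 130·219
1 = −130·1422 + 461·401
So 401·461 ≡ 1 (mod 1422).

461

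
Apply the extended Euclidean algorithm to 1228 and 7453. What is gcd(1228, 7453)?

1

Apply Euclid's algorithm to 7453 and 1228:
7453 = 6×1228 + 85
1228 = 14×85 + 38
85 = 2×38 + 9
38 = 4×9 + 2
9 = 4×2 + 1
2 = 2×1 + 0
gcd(1228, 7453) = 1.
Express as a combination:
1 = 9 − 4·2
1 = −4·38 + 17·9
1 = 17·85 − 38·38
1 = −38·1228 + 549·85
1 = 549·7453 − 3332·1228
So 1 = (549)·7453 + (-3332)·1228.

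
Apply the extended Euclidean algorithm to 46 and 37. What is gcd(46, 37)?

1

Repeated division:
46 = 1·37 + 9
37 = 4·9 + 1
9 = 9·1 + 0
gcd(46, 37) = 1.
Working backward:
1 = 37 − 4·9
1 = −4·46 + 5·37
So 1 = (-4)·46 + (5)·37.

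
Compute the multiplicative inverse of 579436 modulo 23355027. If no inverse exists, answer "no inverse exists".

16138111

Extended Euclidean algorithm:
23355027 = 40*579436 + 177587
579436 = 3*177587 + 46675
177587 = 3*46675 + 37562
46675 = 1*37562 + 9113
37562 = 4*9113 + 1110
9113 = 8*1110 + 233
1110 = 4*233 + 178
233 = 1*178 + 55
178 = 3*55 + 13
55 = 4*13 + 3
13 = 4*3 + 1
3 = 3*1 + 0
Since gcd(579436, 23355027) = 1, back-substitute to write 1 as a combination:
1 = 13 − 4·3
1 = −4·55 + 17·13
1 = 17·178 − 55·55
1 = −55·233 + 72·178
1 = 72·1110 − 343·233
1 = −343·9113 + 2816·1110
1 = 2816·37562 − 11607·9113
1 = −11607·46675 + 14423·37562
1 = 14423·177587 − 54876·46675
1 = −54876·579436 + 179051·177587
1 = 179051·23355027 − 7216916·579436
Thus 579436·(-7216916) ≡ 1 (mod 23355027); reducing, -7216916 mod 23355027 = 16138111.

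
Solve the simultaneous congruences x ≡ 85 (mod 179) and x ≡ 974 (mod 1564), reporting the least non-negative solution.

Write x = 85 + 179·k. Then 179·k ≡ 974 − 85 ≡ 889 (mod 1564).
Need 179⁻¹ mod 1564. Extended Euclid on (1564, 179):
1564 = 8·179 + 132
179 = 1·132 + 47
132 = 2·47 + 38
47 = 1·38 + 9
38 = 4·9 + 2
9 = 4·2 + 1
2 = 2·1 + 0
Back-substitute:
1 = 9 − 4·2
1 = −4·38 + 17·9
1 = 17·47 − 21·38
1 = −21·132 + 59·47
1 = 59·179 − 80·132
1 = −80·1564 + 699·179
179⁻¹ ≡ 699 (mod 1564), so k ≡ 699·889 ≡ 503 (mod 1564).
x = 85 + 179·503 = 90122.

90122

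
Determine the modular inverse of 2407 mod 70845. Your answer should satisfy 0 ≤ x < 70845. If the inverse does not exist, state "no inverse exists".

32023

Run Euclid on (70845, 2407):
70845 = 29·2407 + 1042
2407 = 2·1042 + 323
1042 = 3·323 + 73
323 = 4·73 + 31
73 = 2·31 + 11
31 = 2·11 + 9
11 = 1·9 + 2
9 = 4·2 + 1
2 = 2·1 + 0
gcd = 1, so the inverse exists. Back-substitute:
1 = 9 − 4·2
1 = −4·11 + 5·9
1 = 5·31 − 14·11
1 = −14·73 + 33·31
1 = 33·323 − 146·73
1 = −146·1042 + 471·323
1 = 471·2407 − 1088·1042
1 = −1088·70845 + 32023·2407
So 2407·32023 ≡ 1 (mod 70845).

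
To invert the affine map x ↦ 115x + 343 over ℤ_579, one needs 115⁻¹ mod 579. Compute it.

433

Run Euclid on (579, 115):
579 = 5·115 + 4
115 = 28·4 + 3
4 = 1·3 + 1
3 = 3·1 + 0
gcd = 1, so the inverse exists. Back-substitute:
1 = 4 − 3
1 = −115 + 29·4
1 = 29·579 − 146·115
So 115·(-146) ≡ 1 (mod 579), and -146 ≡ 433 (mod 579).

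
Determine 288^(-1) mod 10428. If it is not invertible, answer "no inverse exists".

Euclidean algorithm on 10428, 288:
10428 = 36*288 + 60
288 = 4*60 + 48
60 = 1*48 + 12
48 = 4*12 + 0
The gcd is 12, not 1, hence no inverse exists.

no inverse exists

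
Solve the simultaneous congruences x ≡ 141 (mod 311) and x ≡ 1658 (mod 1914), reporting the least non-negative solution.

474416

Write x = 141 + 311·k. Then 311·k ≡ 1658 − 141 ≡ 1517 (mod 1914).
Need 311⁻¹ mod 1914. Extended Euclid on (1914, 311):
1914 = 6·311 + 48
311 = 6·48 + 23
48 = 2·23 + 2
23 = 11·2 + 1
2 = 2·1 + 0
Back-substitute:
1 = 23 − 11·2
1 = −11·48 + 23·23
1 = 23·311 − 149·48
1 = −149·1914 + 917·311
311⁻¹ ≡ 917 (mod 1914), so k ≡ 917·1517 ≡ 1525 (mod 1914).
x = 141 + 311·1525 = 474416.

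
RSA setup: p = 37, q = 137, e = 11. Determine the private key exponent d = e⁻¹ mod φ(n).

4451

φ(n) = (p−1)(q−1) = 36·136 = 4896.
Need d with 11·d ≡ 1 (mod 4896). Apply the extended Euclidean algorithm:
4896 = 445*11 + 1
11 = 11*1 + 0
Back-substitute:
1 = 4896 − 445·11
So 11·(-445) ≡ 1 (mod 4896), hence d ≡ -445 ≡ 4451 (mod 4896).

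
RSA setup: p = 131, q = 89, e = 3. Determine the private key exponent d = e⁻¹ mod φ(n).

φ(n) = (p−1)(q−1) = 130·88 = 11440.
Need d with 3·d ≡ 1 (mod 11440). Apply the extended Euclidean algorithm:
11440 = 3813·3 + 1
3 = 3·1 + 0
Back-substitute:
1 = 11440 − 3813·3
So 3·(-3813) ≡ 1 (mod 11440), hence d ≡ -3813 ≡ 7627 (mod 11440).

7627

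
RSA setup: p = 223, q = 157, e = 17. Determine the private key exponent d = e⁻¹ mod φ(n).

φ(n) = (p−1)(q−1) = 222·156 = 34632.
Need d with 17·d ≡ 1 (mod 34632). Apply the extended Euclidean algorithm:
34632 = 2037*17 + 3
17 = 5*3 + 2
3 = 1*2 + 1
2 = 2*1 + 0
Back-substitute:
1 = 3 − 2
1 = −17 + 6·3
1 = 6·34632 − 12223·17
So 17·(-12223) ≡ 1 (mod 34632), hence d ≡ -12223 ≡ 22409 (mod 34632).

22409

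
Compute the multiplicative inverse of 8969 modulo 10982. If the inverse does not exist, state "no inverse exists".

gcd(10982, 8969) by repeated division:
10982 = 1×8969 + 2013
8969 = 4×2013 + 917
2013 = 2×917 + 179
917 = 5×179 + 22
179 = 8×22 + 3
22 = 7×3 + 1
3 = 3×1 + 0
Since gcd(8969, 10982) = 1, back-substitute to write 1 as a combination:
1 = 22 − 7·3
1 = −7·179 + 57·22
1 = 57·917 − 292·179
1 = −292·2013 + 641·917
1 = 641·8969 − 2856·2013
1 = −2856·10982 + 3497·8969
So 8969·3497 ≡ 1 (mod 10982).

3497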